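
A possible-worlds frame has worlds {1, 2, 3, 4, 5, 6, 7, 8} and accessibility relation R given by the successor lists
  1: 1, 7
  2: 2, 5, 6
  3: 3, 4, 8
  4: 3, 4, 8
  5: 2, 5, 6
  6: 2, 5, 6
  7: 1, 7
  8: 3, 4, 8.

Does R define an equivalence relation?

Reflexive: yes — every world is R-related to itself.
Symmetric: yes — every pair in R has its reverse in R.
Transitive: yes — every two-step R-path is closed by a direct edge.
So R is an equivalence relation.

Yes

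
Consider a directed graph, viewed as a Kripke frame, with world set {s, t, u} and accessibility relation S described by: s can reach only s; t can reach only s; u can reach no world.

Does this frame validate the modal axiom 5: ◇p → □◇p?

By correspondence theory, 5 is valid on a frame iff S is Euclidean.
Euclidean: yes — any two successors of a common world are S-related.

Yes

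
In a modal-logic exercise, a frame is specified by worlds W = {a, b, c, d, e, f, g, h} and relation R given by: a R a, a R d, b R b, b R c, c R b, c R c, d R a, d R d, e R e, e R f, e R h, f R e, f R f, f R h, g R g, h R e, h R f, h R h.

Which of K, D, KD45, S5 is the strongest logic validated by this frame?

S5

Serial (axiom D): yes — every world has a successor (e.g. a R a).
Euclidean (axiom 5): yes — any two successors of a common world are R-related.
Transitive (axiom 4): yes — every two-step R-path is closed by a direct edge.
Reflexive (axiom T): yes — every world is R-related to itself.
So F validates K, D, KD45, S5. The strongest is S5.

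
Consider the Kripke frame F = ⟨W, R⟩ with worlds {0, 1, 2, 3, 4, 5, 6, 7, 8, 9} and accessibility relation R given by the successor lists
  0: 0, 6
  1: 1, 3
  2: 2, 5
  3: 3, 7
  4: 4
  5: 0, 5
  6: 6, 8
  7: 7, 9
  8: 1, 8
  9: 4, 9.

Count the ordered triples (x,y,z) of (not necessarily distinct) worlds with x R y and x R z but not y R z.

9

Enumerating: (0,6,0), (1,3,1), (2,5,2), (3,7,3), (5,0,5), (6,8,6), (7,9,7), (8,1,8), (9,4,9).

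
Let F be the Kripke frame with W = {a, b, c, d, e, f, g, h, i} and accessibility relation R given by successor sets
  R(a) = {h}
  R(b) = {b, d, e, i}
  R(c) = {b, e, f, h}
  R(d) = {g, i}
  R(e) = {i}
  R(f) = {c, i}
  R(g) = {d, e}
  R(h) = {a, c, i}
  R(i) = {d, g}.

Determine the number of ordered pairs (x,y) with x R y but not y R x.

10

Enumerating: (b,d), (b,e), (b,i), (c,b), (c,e), (e,i), (f,i), (g,e), (h,i), (i,g).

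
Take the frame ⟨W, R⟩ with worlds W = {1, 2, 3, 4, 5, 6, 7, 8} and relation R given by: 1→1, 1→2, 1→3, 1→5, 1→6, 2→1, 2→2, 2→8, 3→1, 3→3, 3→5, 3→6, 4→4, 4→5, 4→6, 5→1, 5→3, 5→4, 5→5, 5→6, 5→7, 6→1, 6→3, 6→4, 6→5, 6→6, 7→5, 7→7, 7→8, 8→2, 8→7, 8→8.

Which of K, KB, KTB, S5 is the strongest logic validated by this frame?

KTB

Symmetric (axiom B): yes — every pair in R has its reverse in R.
Reflexive (axiom T): yes — every world is R-related to itself.
Euclidean (axiom 5): no — 1 R 2 and 1 R 3, but not 2 R 3.
So F validates K, KB, KTB; S5 would additionally require R to be Euclidean. The strongest is KTB.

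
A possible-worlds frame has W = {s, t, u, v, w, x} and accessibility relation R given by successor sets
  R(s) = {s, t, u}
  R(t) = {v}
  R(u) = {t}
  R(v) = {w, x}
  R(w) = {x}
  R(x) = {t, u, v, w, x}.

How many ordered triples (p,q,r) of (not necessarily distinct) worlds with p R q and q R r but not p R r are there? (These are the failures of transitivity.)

11

Enumerating: (s,t,v), (t,v,w), (t,v,x), (u,t,v), (v,x,t), (v,x,u), (v,x,v), (w,x,t), (w,x,u), (w,x,v), (w,x,w).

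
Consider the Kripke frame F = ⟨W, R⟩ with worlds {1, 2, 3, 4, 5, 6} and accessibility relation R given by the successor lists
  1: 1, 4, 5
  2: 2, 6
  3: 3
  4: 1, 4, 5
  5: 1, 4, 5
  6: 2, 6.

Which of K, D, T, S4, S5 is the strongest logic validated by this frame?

Serial (axiom D): yes — every world has a successor (e.g. 1 R 1).
Reflexive (axiom T): yes — every world is R-related to itself.
Transitive (axiom 4): yes — every two-step R-path is closed by a direct edge.
Euclidean (axiom 5): yes — any two successors of a common world are R-related.
So F validates K, D, T, S4, S5. The strongest is S5.

S5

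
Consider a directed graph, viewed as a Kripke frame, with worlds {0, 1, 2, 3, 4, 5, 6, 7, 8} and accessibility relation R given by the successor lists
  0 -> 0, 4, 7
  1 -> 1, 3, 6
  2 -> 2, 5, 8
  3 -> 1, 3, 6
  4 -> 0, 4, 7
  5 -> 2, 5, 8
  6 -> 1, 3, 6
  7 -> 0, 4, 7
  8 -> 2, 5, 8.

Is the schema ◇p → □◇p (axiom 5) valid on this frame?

Yes

By correspondence theory, 5 is valid on a frame iff R is Euclidean.
Euclidean: yes — any two successors of a common world are R-related.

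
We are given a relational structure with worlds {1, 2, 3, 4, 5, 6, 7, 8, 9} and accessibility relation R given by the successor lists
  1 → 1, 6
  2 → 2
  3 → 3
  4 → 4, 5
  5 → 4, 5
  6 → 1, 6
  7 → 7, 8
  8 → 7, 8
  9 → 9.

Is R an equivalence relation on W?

Reflexive: yes — every world is R-related to itself.
Symmetric: yes — every pair in R has its reverse in R.
Transitive: yes — every two-step R-path is closed by a direct edge.
So R is an equivalence relation.

Yes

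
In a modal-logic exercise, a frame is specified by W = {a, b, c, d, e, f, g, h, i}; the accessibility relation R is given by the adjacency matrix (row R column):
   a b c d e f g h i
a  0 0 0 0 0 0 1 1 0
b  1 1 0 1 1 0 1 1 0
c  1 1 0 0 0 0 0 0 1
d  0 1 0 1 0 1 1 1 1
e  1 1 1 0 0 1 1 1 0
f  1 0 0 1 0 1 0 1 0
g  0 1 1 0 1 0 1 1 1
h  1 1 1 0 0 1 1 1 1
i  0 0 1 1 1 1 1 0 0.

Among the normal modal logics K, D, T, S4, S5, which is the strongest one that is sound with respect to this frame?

Serial (axiom D): yes — every world has a successor (e.g. a R g).
Reflexive (axiom T): no — a is not related to itself.
Transitive (axiom 4): no — a R g and g R b, but not a R b.
Euclidean (axiom 5): no — b R a and b R d, but not a R d.
So F validates K, D; T would additionally require R to be reflexive. The strongest is D.

D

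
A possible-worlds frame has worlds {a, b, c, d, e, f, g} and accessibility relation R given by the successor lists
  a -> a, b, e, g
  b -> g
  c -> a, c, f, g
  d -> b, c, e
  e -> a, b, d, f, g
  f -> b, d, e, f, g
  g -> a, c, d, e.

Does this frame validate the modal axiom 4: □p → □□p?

No

By correspondence theory, 4 is valid on a frame iff R is transitive.
Transitive: no — a R e and e R d, but not a R d.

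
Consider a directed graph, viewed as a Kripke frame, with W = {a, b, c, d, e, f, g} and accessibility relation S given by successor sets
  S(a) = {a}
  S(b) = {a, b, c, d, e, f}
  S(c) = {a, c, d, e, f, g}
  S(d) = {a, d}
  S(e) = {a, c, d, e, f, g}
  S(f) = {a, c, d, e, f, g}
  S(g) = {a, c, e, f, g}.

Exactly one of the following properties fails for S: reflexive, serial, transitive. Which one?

Reflexive: yes — every world is S-related to itself.
Serial: yes — every world has a successor (e.g. a S a).
Transitive: no — b S c and c S g, but not b S g.
Only transitive fails.

transitive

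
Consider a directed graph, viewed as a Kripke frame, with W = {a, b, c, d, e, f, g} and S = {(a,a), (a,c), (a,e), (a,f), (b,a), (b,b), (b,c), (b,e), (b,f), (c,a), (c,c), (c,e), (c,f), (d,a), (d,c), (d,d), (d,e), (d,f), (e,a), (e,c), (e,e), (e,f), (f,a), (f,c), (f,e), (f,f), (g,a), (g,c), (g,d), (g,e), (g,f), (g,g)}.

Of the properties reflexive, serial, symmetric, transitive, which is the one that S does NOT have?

symmetric

Reflexive: yes — every world is S-related to itself.
Serial: yes — every world has a successor (e.g. a S a).
Symmetric: no — b S a but not a S b.
Transitive: yes — every two-step S-path is closed by a direct edge.
Only symmetric fails.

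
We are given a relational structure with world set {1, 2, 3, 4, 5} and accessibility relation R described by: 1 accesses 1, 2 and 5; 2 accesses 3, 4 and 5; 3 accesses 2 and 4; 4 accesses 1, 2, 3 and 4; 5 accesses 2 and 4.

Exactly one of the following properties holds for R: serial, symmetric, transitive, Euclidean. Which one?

serial

Serial: yes — every world has a successor (e.g. 1 R 1).
Symmetric: no — 1 R 2 but not 2 R 1.
Transitive: no — 1 R 2 and 2 R 3, but not 1 R 3.
Euclidean: no — 2 R 3 and 2 R 5, but not 3 R 5.
Only serial holds.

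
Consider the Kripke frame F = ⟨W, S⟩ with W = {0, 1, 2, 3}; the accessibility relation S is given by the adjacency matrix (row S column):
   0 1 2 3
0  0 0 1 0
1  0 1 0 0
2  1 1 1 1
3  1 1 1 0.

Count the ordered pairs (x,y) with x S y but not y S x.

Enumerating: (2,1), (3,0), (3,1).

3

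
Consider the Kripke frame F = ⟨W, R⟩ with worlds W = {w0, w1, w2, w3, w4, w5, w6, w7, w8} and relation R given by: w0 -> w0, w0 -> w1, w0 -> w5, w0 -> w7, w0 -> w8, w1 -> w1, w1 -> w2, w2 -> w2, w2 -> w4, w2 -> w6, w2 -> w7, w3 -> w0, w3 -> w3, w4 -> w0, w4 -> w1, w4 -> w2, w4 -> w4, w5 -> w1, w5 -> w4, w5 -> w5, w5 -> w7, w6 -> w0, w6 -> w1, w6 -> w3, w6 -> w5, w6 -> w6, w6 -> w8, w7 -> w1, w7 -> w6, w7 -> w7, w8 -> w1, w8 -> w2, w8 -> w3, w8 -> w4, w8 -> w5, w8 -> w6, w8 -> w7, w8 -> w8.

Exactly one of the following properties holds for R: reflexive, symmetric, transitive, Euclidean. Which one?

reflexive

Reflexive: yes — every world is R-related to itself.
Symmetric: no — w0 R w1 but not w1 R w0.
Transitive: no — w0 R w1 and w1 R w2, but not w0 R w2.
Euclidean: no — w0 R w1 and w0 R w5, but not w1 R w5.
Only reflexive holds.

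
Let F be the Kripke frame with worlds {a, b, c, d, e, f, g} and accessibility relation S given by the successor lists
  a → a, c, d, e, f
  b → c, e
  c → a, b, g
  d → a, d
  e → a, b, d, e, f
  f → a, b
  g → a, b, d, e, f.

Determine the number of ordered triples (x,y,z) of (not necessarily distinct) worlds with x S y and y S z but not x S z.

Enumerating: (a,c,b), (a,c,g), (a,e,b), (a,f,b), (b,c,a), (b,c,b), (b,c,g), (b,e,a), (b,e,b), (b,e,d), (b,e,f), (c,a,c), … and 21 more.
Total: 33.

33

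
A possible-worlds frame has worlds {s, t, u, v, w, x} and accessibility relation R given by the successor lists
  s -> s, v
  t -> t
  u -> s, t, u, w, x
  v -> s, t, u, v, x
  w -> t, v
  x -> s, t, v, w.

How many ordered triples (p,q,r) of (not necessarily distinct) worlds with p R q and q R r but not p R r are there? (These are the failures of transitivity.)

13

Enumerating: (s,v,t), (s,v,u), (s,v,x), (u,s,v), (u,w,v), (u,x,v), (v,u,w), (v,x,w), (w,v,s), (w,v,u), (w,v,x), (x,v,u), (x,v,x).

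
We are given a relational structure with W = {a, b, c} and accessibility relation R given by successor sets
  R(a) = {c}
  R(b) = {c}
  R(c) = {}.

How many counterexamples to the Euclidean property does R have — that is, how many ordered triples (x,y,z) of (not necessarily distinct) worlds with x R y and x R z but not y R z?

Enumerating: (a,c,c), (b,c,c).

2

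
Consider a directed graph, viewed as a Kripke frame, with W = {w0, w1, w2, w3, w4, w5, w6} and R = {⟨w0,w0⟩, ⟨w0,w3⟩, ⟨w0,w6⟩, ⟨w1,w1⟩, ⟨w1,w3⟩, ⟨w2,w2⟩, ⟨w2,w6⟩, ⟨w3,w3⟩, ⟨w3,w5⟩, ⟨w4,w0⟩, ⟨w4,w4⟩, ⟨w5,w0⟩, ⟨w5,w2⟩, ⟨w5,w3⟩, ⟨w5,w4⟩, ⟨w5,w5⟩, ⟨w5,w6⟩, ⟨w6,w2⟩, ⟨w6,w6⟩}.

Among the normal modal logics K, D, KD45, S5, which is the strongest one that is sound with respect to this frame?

D

Serial (axiom D): yes — every world has a successor (e.g. w0 R w0).
Euclidean (axiom 5): no — w0 R w3 and w0 R w6, but not w3 R w6.
Transitive (axiom 4): no — w0 R w3 and w3 R w5, but not w0 R w5.
Reflexive (axiom T): yes — every world is R-related to itself.
So F validates K, D; KD45 would additionally require R to be Euclidean and transitive. The strongest is D.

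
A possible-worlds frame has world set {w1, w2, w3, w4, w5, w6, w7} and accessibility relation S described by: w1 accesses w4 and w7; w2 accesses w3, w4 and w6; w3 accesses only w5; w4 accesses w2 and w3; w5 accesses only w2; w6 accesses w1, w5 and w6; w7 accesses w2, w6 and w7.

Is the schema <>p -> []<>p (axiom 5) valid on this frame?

No

Axiom 5 corresponds to the accessibility relation being Euclidean.
Euclidean: no — w1 S w4 and w1 S w7, but not w4 S w7.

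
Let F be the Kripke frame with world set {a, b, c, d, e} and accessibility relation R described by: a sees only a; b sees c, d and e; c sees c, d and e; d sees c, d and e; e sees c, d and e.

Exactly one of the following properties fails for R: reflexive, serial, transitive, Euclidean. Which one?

Reflexive: no — b is not related to itself.
Serial: yes — every world has a successor (e.g. a R a).
Transitive: yes — every two-step R-path is closed by a direct edge.
Euclidean: yes — any two successors of a common world are R-related.
Only reflexive fails.

reflexive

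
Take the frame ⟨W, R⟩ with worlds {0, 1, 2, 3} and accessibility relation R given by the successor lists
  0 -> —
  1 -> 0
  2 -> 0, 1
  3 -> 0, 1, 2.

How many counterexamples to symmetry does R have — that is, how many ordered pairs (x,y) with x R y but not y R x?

Enumerating: (1,0), (2,0), (2,1), (3,0), (3,1), (3,2).

6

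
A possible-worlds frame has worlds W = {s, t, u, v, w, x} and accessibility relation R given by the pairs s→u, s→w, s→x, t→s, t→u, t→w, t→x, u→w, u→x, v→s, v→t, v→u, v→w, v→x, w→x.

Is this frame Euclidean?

No

Euclidean: no — s R w and s R u, but not w R u.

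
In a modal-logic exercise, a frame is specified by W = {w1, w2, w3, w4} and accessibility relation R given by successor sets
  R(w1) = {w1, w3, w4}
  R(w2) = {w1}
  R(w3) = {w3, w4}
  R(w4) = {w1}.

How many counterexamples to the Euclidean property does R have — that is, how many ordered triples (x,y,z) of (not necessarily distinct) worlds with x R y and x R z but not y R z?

5

Enumerating: (w1,w3,w1), (w1,w4,w3), (w1,w4,w4), (w3,w4,w3), (w3,w4,w4).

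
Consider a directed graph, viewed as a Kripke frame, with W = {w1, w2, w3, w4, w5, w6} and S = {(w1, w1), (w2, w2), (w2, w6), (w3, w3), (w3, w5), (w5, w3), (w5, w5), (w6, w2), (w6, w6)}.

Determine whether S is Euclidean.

Euclidean: yes — any two successors of a common world are S-related.

Yes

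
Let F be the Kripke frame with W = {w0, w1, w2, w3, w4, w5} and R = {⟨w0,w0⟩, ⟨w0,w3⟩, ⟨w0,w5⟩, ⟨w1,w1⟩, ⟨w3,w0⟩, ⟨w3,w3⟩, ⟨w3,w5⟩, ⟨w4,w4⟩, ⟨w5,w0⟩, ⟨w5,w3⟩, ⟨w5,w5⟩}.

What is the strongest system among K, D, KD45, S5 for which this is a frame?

Serial (axiom D): no — w2 has no R-successor.
Euclidean (axiom 5): yes — any two successors of a common world are R-related.
Transitive (axiom 4): yes — every two-step R-path is closed by a direct edge.
Reflexive (axiom T): no — w2 is not related to itself.
So F validates K; D would additionally require R to be serial. The strongest is K.

K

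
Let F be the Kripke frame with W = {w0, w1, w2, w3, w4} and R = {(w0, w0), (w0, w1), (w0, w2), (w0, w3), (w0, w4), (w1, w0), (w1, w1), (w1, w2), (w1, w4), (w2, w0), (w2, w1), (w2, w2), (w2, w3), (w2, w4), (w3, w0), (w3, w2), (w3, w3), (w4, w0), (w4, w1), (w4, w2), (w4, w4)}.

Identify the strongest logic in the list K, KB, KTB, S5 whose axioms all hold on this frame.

KTB

Symmetric (axiom B): yes — every pair in R has its reverse in R.
Reflexive (axiom T): yes — every world is R-related to itself.
Euclidean (axiom 5): no — w0 R w1 and w0 R w3, but not w1 R w3.
So F validates K, KB, KTB; S5 would additionally require R to be Euclidean. The strongest is KTB.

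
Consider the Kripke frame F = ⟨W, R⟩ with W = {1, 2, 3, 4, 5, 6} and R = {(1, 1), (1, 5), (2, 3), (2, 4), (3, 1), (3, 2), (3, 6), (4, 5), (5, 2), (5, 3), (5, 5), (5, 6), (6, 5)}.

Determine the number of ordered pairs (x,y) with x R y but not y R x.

7

Enumerating: (1,5), (2,4), (3,1), (3,6), (4,5), (5,2), (5,3).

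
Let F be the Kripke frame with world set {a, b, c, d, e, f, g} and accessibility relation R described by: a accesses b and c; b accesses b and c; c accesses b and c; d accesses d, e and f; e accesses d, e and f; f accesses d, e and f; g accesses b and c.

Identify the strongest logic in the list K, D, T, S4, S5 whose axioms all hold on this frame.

D

Serial (axiom D): yes — every world has a successor (e.g. a R b).
Reflexive (axiom T): no — a is not related to itself.
Transitive (axiom 4): yes — every two-step R-path is closed by a direct edge.
Euclidean (axiom 5): yes — any two successors of a common world are R-related.
So F validates K, D; T would additionally require R to be reflexive. The strongest is D.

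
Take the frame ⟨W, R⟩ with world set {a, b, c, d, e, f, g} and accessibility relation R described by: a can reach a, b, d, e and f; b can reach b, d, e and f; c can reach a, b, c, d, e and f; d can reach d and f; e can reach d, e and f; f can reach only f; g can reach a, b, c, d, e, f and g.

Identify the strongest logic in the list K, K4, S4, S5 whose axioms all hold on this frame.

S4

Transitive (axiom 4): yes — every two-step R-path is closed by a direct edge.
Reflexive (axiom T): yes — every world is R-related to itself.
Euclidean (axiom 5): no — a R d and a R b, but not d R b.
So F validates K, K4, S4; S5 would additionally require R to be Euclidean. The strongest is S4.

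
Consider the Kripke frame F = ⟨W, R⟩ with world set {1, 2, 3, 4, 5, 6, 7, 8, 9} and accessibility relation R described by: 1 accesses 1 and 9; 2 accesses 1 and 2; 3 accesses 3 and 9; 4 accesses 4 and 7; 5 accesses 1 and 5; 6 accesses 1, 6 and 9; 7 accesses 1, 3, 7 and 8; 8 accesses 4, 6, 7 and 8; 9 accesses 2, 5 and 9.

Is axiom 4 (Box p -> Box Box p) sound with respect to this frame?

No

Axiom 4 corresponds to the accessibility relation being transitive.
Transitive: no — 1 R 9 and 9 R 2, but not 1 R 2.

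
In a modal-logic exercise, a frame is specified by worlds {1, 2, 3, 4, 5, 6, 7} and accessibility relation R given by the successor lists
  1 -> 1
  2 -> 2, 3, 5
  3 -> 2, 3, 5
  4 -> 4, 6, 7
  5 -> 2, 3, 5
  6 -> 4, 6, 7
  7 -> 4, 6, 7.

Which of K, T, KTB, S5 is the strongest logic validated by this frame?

S5

Reflexive (axiom T): yes — every world is R-related to itself.
Symmetric (axiom B): yes — every pair in R has its reverse in R.
Euclidean (axiom 5): yes — any two successors of a common world are R-related.
So F validates K, T, KTB, S5. The strongest is S5.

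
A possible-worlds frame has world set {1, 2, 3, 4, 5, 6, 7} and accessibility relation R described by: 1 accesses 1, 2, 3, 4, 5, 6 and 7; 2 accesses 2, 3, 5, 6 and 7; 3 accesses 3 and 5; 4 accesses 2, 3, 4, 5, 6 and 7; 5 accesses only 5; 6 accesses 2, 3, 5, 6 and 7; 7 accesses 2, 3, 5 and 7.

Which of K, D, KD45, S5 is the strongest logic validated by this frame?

Serial (axiom D): yes — every world has a successor (e.g. 1 R 1).
Euclidean (axiom 5): no — 1 R 2 and 1 R 4, but not 2 R 4.
Transitive (axiom 4): no — 7 R 2 and 2 R 6, but not 7 R 6.
Reflexive (axiom T): yes — every world is R-related to itself.
So F validates K, D; KD45 would additionally require R to be Euclidean and transitive. The strongest is D.

D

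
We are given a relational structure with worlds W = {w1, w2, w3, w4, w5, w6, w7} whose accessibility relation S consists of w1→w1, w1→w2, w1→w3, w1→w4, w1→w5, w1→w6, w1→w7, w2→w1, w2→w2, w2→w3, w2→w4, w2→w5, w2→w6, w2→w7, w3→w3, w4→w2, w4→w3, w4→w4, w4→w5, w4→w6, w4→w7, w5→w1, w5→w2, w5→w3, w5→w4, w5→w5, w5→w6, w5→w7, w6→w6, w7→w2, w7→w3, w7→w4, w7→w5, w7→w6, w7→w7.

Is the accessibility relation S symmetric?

No

Symmetric: no — w1 S w3 but not w3 S w1.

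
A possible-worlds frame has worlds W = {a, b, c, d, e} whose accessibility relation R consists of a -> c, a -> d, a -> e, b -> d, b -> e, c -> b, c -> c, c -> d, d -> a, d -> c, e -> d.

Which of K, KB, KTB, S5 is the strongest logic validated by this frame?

K

Symmetric (axiom B): no — a R c but not c R a.
Reflexive (axiom T): no — a is not related to itself.
Euclidean (axiom 5): no — a R c and a R e, but not c R e.
So F validates K; KB would additionally require R to be symmetric. The strongest is K.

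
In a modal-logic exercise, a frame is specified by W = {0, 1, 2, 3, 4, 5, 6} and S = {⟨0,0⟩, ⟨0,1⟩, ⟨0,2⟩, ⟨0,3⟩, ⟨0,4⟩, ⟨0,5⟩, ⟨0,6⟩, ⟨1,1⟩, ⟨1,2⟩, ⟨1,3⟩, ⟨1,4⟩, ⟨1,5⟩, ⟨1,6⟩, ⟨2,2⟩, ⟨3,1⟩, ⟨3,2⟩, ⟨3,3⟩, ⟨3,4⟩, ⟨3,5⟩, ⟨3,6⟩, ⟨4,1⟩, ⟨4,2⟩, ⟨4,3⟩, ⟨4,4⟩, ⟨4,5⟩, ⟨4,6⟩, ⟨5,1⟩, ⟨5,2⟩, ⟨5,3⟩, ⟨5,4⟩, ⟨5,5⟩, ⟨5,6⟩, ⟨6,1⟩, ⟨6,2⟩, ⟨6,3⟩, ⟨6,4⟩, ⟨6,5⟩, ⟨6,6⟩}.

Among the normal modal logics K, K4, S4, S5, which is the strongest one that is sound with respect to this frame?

Transitive (axiom 4): yes — every two-step S-path is closed by a direct edge.
Reflexive (axiom T): yes — every world is S-related to itself.
Euclidean (axiom 5): no — 0 S 2 and 0 S 1, but not 2 S 1.
So F validates K, K4, S4; S5 would additionally require S to be Euclidean. The strongest is S4.

S4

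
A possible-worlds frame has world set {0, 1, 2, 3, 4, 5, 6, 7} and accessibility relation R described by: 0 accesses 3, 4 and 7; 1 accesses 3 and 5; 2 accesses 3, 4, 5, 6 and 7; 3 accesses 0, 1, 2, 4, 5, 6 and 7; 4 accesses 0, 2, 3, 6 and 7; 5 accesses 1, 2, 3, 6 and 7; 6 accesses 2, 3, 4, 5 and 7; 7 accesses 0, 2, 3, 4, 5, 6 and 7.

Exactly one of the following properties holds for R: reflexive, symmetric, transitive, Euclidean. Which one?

Reflexive: no — 0 is not related to itself.
Symmetric: yes — every pair in R has its reverse in R.
Transitive: no — 0 R 3 and 3 R 1, but not 0 R 1.
Euclidean: no — 2 R 4 and 2 R 5, but not 4 R 5.
Only symmetric holds.

symmetric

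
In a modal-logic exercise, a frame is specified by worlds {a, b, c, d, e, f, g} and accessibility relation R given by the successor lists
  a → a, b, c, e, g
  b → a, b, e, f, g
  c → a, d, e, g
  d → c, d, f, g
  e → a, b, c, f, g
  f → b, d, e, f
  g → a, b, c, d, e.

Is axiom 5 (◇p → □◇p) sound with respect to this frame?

No

Axiom 5 corresponds to the accessibility relation being Euclidean.
Euclidean: no — a R b and a R c, but not b R c.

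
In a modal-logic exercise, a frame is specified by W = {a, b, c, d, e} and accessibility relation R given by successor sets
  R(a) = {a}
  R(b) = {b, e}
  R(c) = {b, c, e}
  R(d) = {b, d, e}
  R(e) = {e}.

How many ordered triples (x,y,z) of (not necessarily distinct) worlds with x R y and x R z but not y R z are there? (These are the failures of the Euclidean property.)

7

Enumerating: (b,e,b), (c,b,c), (c,e,b), (c,e,c), (d,b,d), (d,e,b), (d,e,d).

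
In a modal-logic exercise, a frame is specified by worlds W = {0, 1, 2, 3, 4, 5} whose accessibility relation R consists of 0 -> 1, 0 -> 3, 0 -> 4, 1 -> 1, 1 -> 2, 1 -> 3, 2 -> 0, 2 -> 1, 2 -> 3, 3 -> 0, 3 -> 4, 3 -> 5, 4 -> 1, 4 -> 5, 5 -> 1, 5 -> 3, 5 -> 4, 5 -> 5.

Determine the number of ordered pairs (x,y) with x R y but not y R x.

Enumerating: (0,1), (0,4), (1,3), (2,0), (2,3), (3,4), (4,1), (5,1).

8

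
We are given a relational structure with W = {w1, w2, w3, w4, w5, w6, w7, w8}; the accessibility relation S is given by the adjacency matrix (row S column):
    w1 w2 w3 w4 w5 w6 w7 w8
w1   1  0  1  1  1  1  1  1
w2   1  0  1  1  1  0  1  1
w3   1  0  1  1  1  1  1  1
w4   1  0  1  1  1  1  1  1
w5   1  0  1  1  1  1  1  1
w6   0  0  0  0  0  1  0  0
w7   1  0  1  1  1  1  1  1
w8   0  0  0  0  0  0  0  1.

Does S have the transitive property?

Transitive: no — w2 S w1 and w1 S w6, but not w2 S w6.

No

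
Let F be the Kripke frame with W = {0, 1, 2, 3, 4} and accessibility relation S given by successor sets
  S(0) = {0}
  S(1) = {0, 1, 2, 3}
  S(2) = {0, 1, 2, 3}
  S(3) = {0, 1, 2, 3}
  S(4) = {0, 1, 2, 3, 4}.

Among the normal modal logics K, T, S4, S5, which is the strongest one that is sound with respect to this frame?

S4

Reflexive (axiom T): yes — every world is S-related to itself.
Transitive (axiom 4): yes — every two-step S-path is closed by a direct edge.
Euclidean (axiom 5): no — 1 S 0 and 1 S 2, but not 0 S 2.
So F validates K, T, S4; S5 would additionally require S to be Euclidean. The strongest is S4.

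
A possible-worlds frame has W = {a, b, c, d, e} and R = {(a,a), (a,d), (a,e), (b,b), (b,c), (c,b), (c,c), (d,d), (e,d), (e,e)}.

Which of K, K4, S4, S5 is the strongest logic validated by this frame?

Transitive (axiom 4): yes — every two-step R-path is closed by a direct edge.
Reflexive (axiom T): yes — every world is R-related to itself.
Euclidean (axiom 5): no — a R d and a R e, but not d R e.
So F validates K, K4, S4; S5 would additionally require R to be Euclidean. The strongest is S4.

S4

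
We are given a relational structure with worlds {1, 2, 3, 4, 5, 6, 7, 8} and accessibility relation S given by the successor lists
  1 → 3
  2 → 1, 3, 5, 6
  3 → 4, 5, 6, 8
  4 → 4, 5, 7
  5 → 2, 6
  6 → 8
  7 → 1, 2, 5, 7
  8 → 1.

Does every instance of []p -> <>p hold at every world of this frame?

The schema D characterises exactly the serial frames.
Serial: yes — every world has a successor (e.g. 1 S 3).

Yes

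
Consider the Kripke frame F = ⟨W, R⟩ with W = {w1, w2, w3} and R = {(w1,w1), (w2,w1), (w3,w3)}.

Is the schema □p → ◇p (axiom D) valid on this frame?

Yes

The schema D characterises exactly the serial frames.
Serial: yes — every world has a successor (e.g. w1 R w1).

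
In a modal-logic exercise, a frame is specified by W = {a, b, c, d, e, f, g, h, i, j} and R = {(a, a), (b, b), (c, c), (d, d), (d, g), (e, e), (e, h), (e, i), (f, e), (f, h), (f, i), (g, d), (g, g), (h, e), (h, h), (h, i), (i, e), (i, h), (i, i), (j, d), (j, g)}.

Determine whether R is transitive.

Yes

Transitive: yes — every two-step R-path is closed by a direct edge.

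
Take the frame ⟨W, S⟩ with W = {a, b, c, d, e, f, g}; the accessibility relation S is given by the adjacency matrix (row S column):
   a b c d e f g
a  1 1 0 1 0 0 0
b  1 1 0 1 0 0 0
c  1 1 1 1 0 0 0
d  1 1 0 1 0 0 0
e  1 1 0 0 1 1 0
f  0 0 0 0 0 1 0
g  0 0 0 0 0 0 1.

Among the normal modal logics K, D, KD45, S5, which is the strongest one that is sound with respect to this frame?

Serial (axiom D): yes — every world has a successor (e.g. a S a).
Euclidean (axiom 5): no — e S a and e S f, but not a S f.
Transitive (axiom 4): no — e S a and a S d, but not e S d.
Reflexive (axiom T): yes — every world is S-related to itself.
So F validates K, D; KD45 would additionally require S to be Euclidean and transitive. The strongest is D.

D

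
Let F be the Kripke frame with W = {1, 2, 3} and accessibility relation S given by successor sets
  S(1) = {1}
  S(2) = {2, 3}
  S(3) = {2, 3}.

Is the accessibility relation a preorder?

Reflexive: yes — every world is S-related to itself.
Transitive: yes — every two-step S-path is closed by a direct edge.
So S is a preorder.

Yes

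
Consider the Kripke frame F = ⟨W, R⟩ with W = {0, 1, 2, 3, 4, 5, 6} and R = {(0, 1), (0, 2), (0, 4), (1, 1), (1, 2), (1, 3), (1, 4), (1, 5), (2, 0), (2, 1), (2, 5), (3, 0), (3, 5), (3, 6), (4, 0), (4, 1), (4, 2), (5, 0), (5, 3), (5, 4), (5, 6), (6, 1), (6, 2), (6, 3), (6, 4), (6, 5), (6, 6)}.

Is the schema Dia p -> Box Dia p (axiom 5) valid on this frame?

No

Axiom 5 corresponds to the accessibility relation being Euclidean.
Euclidean: no — 0 R 2 and 0 R 4, but not 2 R 4.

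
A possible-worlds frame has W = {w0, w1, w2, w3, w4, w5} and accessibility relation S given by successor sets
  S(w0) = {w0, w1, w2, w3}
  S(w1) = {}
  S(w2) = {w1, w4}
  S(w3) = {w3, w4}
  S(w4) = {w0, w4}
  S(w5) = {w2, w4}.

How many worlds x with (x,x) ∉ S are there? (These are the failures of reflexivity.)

3

Enumerating: w1, w2, w5.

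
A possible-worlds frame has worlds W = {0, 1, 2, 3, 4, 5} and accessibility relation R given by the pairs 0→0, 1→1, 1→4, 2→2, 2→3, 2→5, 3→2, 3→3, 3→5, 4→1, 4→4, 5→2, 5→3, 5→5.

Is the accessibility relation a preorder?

Yes

Reflexive: yes — every world is R-related to itself.
Transitive: yes — every two-step R-path is closed by a direct edge.
So R is a preorder.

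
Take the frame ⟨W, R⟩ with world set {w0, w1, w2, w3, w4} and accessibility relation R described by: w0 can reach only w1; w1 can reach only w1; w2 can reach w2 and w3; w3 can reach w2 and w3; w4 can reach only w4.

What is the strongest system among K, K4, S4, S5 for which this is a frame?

K4

Transitive (axiom 4): yes — every two-step R-path is closed by a direct edge.
Reflexive (axiom T): no — w0 is not related to itself.
Euclidean (axiom 5): yes — any two successors of a common world are R-related.
So F validates K, K4; S4 would additionally require R to be reflexive. The strongest is K4.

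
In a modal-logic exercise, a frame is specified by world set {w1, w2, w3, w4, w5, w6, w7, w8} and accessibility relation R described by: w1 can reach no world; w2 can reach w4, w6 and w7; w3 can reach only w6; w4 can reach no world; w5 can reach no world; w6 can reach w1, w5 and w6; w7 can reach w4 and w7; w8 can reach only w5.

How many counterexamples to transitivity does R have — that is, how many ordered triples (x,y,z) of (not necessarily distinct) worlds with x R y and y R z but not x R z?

Enumerating: (w2,w6,w1), (w2,w6,w5), (w3,w6,w1), (w3,w6,w5).

4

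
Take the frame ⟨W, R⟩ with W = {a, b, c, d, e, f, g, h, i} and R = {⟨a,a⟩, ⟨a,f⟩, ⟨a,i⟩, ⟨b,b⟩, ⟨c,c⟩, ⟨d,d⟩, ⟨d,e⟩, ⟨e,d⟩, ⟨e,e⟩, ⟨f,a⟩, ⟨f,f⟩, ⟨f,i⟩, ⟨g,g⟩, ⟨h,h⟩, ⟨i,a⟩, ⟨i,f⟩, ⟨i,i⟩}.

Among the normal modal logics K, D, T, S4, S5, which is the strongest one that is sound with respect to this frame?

Serial (axiom D): yes — every world has a successor (e.g. a R a).
Reflexive (axiom T): yes — every world is R-related to itself.
Transitive (axiom 4): yes — every two-step R-path is closed by a direct edge.
Euclidean (axiom 5): yes — any two successors of a common world are R-related.
So F validates K, D, T, S4, S5. The strongest is S5.

S5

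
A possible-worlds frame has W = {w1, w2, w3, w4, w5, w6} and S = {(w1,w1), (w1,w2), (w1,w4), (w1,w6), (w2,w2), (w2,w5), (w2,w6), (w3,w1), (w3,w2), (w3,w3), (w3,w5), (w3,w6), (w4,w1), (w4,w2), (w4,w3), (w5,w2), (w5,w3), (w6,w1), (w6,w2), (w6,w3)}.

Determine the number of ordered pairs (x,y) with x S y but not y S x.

5

Enumerating: (w1,w2), (w3,w1), (w3,w2), (w4,w2), (w4,w3).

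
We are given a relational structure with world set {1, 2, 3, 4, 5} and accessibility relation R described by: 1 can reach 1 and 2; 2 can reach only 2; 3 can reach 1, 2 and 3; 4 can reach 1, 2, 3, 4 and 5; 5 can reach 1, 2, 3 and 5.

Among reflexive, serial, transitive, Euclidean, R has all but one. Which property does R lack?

Reflexive: yes — every world is R-related to itself.
Serial: yes — every world has a successor (e.g. 1 R 1).
Transitive: yes — every two-step R-path is closed by a direct edge.
Euclidean: no — 3 R 2 and 3 R 1, but not 2 R 1.
Only Euclidean fails.

Euclidean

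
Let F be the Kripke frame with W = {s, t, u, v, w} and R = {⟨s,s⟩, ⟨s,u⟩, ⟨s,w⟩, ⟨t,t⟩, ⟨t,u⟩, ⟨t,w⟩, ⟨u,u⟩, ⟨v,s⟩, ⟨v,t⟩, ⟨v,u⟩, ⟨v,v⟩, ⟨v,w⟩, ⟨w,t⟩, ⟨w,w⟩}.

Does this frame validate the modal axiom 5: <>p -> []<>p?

By correspondence theory, 5 is valid on a frame iff R is Euclidean.
Euclidean: no — s R u and s R w, but not u R w.

No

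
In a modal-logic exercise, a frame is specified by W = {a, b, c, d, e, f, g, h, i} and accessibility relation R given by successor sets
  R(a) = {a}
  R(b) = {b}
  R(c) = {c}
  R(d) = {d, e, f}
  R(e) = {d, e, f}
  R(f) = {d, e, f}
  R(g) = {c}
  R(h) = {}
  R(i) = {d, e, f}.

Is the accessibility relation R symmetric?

Symmetric: no — g R c but not c R g.

No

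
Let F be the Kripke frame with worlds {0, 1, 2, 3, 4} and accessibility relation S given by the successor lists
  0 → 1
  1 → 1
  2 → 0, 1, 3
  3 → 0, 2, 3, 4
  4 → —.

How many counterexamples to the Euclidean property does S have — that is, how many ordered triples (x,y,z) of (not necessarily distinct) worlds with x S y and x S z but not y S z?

Enumerating: (2,0,0), (2,0,3), (2,1,0), (2,1,3), (2,3,1), (3,0,0), (3,0,2), (3,0,3), (3,0,4), (3,2,2), (3,2,4), (3,4,0), (3,4,2), (3,4,3), (3,4,4).

15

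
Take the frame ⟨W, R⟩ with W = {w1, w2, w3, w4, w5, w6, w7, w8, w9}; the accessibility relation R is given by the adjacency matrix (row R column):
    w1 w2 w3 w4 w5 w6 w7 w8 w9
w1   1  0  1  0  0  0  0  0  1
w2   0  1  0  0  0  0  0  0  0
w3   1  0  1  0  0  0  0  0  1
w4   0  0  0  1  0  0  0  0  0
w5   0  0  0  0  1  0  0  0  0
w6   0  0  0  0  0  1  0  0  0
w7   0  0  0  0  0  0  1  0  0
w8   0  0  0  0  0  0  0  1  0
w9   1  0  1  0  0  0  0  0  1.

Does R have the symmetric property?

Symmetric: yes — every pair in R has its reverse in R.

Yes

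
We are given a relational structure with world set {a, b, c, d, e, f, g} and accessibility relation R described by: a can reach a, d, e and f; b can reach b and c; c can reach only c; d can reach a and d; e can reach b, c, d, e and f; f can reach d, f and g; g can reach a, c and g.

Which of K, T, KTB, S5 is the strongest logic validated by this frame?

Reflexive (axiom T): yes — every world is R-related to itself.
Symmetric (axiom B): no — a R e but not e R a.
Euclidean (axiom 5): no — a R d and a R e, but not d R e.
So F validates K, T; KTB would additionally require R to be symmetric. The strongest is T.

T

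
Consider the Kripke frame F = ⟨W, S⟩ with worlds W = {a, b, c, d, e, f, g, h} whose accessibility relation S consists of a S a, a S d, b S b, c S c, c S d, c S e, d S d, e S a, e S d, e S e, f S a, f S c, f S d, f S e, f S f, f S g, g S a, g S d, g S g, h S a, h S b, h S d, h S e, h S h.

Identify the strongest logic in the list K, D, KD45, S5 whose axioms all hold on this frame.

Serial (axiom D): yes — every world has a successor (e.g. a S a).
Euclidean (axiom 5): no — c S d and c S e, but not d S e.
Transitive (axiom 4): no — c S e and e S a, but not c S a.
Reflexive (axiom T): yes — every world is S-related to itself.
So F validates K, D; KD45 would additionally require S to be Euclidean and transitive. The strongest is D.

D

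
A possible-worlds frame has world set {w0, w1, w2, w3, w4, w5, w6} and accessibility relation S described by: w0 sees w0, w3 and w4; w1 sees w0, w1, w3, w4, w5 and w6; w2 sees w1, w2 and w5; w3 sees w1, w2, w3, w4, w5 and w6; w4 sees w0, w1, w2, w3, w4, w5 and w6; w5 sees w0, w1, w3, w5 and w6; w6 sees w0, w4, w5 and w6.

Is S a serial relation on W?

Yes

Serial: yes — every world has a successor (e.g. w0 S w0).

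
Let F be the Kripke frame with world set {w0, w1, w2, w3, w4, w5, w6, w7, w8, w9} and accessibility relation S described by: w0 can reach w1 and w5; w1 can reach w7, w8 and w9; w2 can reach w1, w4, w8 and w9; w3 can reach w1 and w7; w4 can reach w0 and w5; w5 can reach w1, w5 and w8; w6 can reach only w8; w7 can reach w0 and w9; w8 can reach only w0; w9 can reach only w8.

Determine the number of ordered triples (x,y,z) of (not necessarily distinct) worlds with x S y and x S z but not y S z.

Enumerating: (w0,w1,w1), (w0,w1,w5), (w1,w7,w7), (w1,w7,w8), (w1,w8,w7), (w1,w8,w8), (w1,w8,w9), (w1,w9,w7), (w1,w9,w9), (w2,w1,w1), (w2,w1,w4), (w2,w4,w1), … and 27 more.
Total: 39.

39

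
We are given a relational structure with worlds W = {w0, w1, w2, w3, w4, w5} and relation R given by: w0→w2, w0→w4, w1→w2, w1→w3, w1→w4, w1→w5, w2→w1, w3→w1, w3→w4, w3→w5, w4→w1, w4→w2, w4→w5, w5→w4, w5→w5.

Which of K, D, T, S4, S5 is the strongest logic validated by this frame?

Serial (axiom D): yes — every world has a successor (e.g. w0 R w2).
Reflexive (axiom T): no — w0 is not related to itself.
Transitive (axiom 4): no — w0 R w2 and w2 R w1, but not w0 R w1.
Euclidean (axiom 5): no — w0 R w2 and w0 R w4, but not w2 R w4.
So F validates K, D; T would additionally require R to be reflexive. The strongest is D.

D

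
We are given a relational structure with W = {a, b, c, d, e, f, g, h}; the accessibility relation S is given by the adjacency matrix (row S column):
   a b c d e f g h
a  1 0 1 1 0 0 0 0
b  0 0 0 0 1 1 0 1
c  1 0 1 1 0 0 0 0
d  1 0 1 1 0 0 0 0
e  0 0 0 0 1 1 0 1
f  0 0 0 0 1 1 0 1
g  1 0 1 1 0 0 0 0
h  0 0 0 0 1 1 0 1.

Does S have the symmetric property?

Symmetric: no — b S e but not e S b.

No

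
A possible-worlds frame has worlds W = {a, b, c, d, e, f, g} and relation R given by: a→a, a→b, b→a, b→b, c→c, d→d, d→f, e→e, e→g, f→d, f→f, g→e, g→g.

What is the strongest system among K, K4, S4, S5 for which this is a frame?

S5

Transitive (axiom 4): yes — every two-step R-path is closed by a direct edge.
Reflexive (axiom T): yes — every world is R-related to itself.
Euclidean (axiom 5): yes — any two successors of a common world are R-related.
So F validates K, K4, S4, S5. The strongest is S5.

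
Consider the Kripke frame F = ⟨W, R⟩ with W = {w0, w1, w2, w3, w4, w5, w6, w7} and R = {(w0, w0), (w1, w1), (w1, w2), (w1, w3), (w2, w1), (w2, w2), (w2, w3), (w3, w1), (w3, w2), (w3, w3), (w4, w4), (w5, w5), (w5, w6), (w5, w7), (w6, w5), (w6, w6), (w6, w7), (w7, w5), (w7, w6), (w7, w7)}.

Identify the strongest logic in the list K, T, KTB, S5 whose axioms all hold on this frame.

S5

Reflexive (axiom T): yes — every world is R-related to itself.
Symmetric (axiom B): yes — every pair in R has its reverse in R.
Euclidean (axiom 5): yes — any two successors of a common world are R-related.
So F validates K, T, KTB, S5. The strongest is S5.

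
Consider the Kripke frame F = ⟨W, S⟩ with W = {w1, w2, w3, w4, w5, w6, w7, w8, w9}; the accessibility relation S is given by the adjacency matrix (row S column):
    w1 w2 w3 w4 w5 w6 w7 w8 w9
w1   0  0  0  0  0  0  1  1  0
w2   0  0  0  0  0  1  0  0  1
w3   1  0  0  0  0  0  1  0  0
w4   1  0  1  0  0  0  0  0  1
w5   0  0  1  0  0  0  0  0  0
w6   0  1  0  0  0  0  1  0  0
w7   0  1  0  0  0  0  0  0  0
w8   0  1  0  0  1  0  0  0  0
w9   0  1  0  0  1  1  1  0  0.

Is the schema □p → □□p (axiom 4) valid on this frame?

No

By correspondence theory, 4 is valid on a frame iff S is transitive.
Transitive: no — w1 S w7 and w7 S w2, but not w1 S w2.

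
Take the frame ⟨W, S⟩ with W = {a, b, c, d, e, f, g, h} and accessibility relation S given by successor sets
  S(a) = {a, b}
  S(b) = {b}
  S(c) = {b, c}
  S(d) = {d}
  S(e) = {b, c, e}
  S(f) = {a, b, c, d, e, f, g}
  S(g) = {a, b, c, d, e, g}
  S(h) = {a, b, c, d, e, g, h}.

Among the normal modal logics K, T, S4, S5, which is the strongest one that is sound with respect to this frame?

Reflexive (axiom T): yes — every world is S-related to itself.
Transitive (axiom 4): yes — every two-step S-path is closed by a direct edge.
Euclidean (axiom 5): no — e S b and e S c, but not b S c.
So F validates K, T, S4; S5 would additionally require S to be Euclidean. The strongest is S4.

S4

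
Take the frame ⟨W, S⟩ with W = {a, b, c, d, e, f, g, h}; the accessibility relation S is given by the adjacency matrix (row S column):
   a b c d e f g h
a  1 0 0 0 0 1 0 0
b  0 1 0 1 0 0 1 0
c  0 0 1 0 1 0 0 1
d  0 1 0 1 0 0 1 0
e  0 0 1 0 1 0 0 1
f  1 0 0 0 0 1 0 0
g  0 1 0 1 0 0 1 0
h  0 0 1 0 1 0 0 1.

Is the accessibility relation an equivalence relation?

Reflexive: yes — every world is S-related to itself.
Symmetric: yes — every pair in S has its reverse in S.
Transitive: yes — every two-step S-path is closed by a direct edge.
So S is an equivalence relation.

Yes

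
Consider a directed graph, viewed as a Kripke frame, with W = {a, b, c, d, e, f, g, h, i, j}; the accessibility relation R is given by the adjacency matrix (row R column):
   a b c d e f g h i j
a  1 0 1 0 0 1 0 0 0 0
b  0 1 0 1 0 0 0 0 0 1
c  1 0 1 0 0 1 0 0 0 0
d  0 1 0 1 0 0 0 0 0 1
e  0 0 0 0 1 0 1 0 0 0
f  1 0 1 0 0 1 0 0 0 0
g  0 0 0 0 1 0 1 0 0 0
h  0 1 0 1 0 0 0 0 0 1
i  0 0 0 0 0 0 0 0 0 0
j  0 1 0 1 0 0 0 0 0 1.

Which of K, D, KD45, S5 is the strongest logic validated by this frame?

K

Serial (axiom D): no — i has no R-successor.
Euclidean (axiom 5): yes — any two successors of a common world are R-related.
Transitive (axiom 4): yes — every two-step R-path is closed by a direct edge.
Reflexive (axiom T): no — h is not related to itself.
So F validates K; D would additionally require R to be serial. The strongest is K.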